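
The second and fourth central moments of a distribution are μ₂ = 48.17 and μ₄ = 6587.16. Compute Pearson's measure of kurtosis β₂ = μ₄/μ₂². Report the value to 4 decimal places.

2.8389

μ₂² = 48.17² = 2320.34890
μ₄/μ₂² = 6587.16 / 2320.34890 = 2.83887
β₂ ≈ 2.8389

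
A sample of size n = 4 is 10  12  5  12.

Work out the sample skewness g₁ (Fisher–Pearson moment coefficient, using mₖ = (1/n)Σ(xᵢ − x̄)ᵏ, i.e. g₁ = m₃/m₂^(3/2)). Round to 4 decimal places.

x̄ = (10 + 12 + 5 + 12) / 4 = 9.7500
deviations (xᵢ − x̄): 0.2500, 2.2500, -4.7500, 2.2500
Σ(xᵢ − x̄)² = 32.7500 ⇒ m₂ = 32.7500/4 = 8.18750
Σ(xᵢ − x̄)³ = -84.3750 ⇒ m₃ = -84.3750/4 = -21.09375
m₂^(3/2) = 8.18750^(1.5) = 23.42756
g₁ = m₃ / m₂^(3/2) = -21.09375 / 23.42756 ≈ -0.9004

-0.9004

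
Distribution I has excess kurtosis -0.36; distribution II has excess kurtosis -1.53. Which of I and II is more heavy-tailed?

Higher excess kurtosis ⇒ heavier tails relative to the normal distribution.
-0.36 vs -1.53: the larger is -0.36, so I has heavier tails.

I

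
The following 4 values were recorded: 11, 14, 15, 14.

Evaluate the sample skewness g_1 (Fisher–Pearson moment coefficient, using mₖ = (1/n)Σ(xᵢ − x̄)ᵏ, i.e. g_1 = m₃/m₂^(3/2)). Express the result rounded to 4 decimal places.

x̄ = (11 + 14 + 15 + 14) / 4 = 13.5000
deviations (xᵢ − x̄): -2.5000, 0.5000, 1.5000, 0.5000
Σ(xᵢ − x̄)² = 9.0000 ⇒ m₂ = 9.0000/4 = 2.25000
Σ(xᵢ − x̄)³ = -12.0000 ⇒ m₃ = -12.0000/4 = -3.00000
m₂^(3/2) = 2.25000^(1.5) = 3.37500
g_1 = m₃ / m₂^(3/2) = -3.00000 / 3.37500 ≈ -0.8889

-0.8889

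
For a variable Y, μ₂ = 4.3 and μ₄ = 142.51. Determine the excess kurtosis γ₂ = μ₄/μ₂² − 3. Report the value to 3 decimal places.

4.707

μ₂² = 4.3² = 18.49000
μ₄/μ₂² = 142.51 / 18.49000 = 7.70741
γ₂ = 7.70741 − 3 ≈ 4.707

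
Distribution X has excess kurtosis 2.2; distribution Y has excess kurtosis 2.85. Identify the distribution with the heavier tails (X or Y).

Higher excess kurtosis ⇒ heavier tails relative to the normal distribution.
2.2 vs 2.85: the larger is 2.85, so Y has heavier tails.

Y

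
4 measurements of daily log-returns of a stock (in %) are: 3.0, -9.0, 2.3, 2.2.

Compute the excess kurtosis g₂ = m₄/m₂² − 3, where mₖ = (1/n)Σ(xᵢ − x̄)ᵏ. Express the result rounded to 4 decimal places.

x̄ = -0.3750
Σ(xᵢ − x̄)² = 99.5675 ⇒ m₂ = 24.89188
Σ(xᵢ − x̄)⁴ = 5758.8796 ⇒ m₄ = 1439.71990
m₂² = 619.60544
g₂ = m₄/m₂² − 3 = 2.32361 − 3 ≈ -0.6764

-0.6764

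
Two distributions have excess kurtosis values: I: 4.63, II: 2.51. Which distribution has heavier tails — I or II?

I

Higher excess kurtosis ⇒ heavier tails relative to the normal distribution.
4.63 vs 2.51: the larger is 4.63, so I has heavier tails.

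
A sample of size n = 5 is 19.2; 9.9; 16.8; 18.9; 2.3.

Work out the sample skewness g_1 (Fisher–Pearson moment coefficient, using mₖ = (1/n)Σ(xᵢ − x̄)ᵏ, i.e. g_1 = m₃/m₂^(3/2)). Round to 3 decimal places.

-0.746

x̄ = (19.2 + 9.9 + 16.8 + 18.9 + 2.3) / 5 = 13.4200
deviations (xᵢ − x̄): 5.7800, -3.5200, 3.3800, 5.4800, -11.1200
Σ(xᵢ − x̄)² = 210.9080 ⇒ m₂ = 210.9080/5 = 42.18160
Σ(xᵢ − x̄)³ = -1022.3695 ⇒ m₃ = -1022.3695/5 = -204.47390
m₂^(3/2) = 42.18160^(1.5) = 273.95837
g_1 = m₃ / m₂^(3/2) = -204.47390 / 273.95837 ≈ -0.746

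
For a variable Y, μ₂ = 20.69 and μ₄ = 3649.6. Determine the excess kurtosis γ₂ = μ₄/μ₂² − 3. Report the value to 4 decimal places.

μ₂² = 20.69² = 428.07610
μ₄/μ₂² = 3649.6 / 428.07610 = 8.52559
γ₂ = 8.52559 − 3 ≈ 5.5256

5.5256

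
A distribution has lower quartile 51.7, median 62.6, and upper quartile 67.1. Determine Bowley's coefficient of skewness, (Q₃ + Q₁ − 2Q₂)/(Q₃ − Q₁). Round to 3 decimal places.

-0.416

numerator: Q₃ + Q₁ − 2Q₂ = 67.1 + 51.7 − 2×62.6 = -6.4000
denominator: Q₃ − Q₁ = 67.1 − 51.7 = 15.4000
Bowley skewness = -6.4000 / 15.4000 ≈ -0.416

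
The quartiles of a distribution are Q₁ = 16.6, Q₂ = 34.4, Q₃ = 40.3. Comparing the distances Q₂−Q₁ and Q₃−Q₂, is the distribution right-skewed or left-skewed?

Q₂ − Q₁ = 17.8;  Q₃ − Q₂ = 5.9
Q₂ − Q₁ > Q₃ − Q₂ ⇒ the lower half is more spread out ⇒ left-skewed.

left-skewed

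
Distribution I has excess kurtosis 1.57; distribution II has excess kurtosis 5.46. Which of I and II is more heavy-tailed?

II

Higher excess kurtosis ⇒ heavier tails relative to the normal distribution.
1.57 vs 5.46: the larger is 5.46, so II has heavier tails.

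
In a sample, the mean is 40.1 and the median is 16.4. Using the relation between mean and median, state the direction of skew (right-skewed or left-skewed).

mean − median = 40.1 − 16.4 = 23.7
mean > median ⇒ the longer tail is on the right ⇒ right-skewed (positively skewed).

right-skewed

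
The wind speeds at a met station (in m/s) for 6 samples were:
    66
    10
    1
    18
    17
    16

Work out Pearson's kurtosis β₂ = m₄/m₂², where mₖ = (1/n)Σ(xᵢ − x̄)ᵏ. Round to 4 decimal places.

x̄ = 21.3333
Σ(xᵢ − x̄)² = 2595.3333 ⇒ m₂ = 432.55556
Σ(xᵢ − x̄)⁴ = 4169187.7778 ⇒ m₄ = 694864.62963
m₂² = 187104.30864
β₂ = m₄/m₂² = 694864.62963 / 187104.30864 ≈ 3.7138

3.7138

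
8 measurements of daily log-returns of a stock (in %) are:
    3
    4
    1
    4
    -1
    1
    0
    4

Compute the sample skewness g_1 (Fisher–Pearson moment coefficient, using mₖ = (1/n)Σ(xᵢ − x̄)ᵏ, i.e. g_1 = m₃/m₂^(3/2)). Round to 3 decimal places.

x̄ = (3 + 4 + 1 + 4 - 1 + 1 + 0 + 4) / 8 = 2.0000
deviations (xᵢ − x̄): 1.0000, 2.0000, -1.0000, 2.0000, -3.0000, -1.0000, -2.0000, 2.0000
Σ(xᵢ − x̄)² = 28.0000 ⇒ m₂ = 28.0000/8 = 3.50000
Σ(xᵢ − x̄)³ = -12.0000 ⇒ m₃ = -12.0000/8 = -1.50000
m₂^(3/2) = 3.50000^(1.5) = 6.54790
g_1 = m₃ / m₂^(3/2) = -1.50000 / 6.54790 ≈ -0.229

-0.229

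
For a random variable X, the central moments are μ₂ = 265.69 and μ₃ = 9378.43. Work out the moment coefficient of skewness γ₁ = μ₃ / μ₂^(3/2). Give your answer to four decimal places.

2.1655

σ = √μ₂ = √265.69 = 16.30000
σ³ = μ₂^(3/2) = 4330.74700
γ₁ = μ₃/σ³ = 9378.43 / 4330.74700 ≈ 2.1655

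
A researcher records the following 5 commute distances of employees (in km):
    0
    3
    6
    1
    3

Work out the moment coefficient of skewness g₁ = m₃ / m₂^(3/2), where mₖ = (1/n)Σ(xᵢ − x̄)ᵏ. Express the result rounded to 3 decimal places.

0.407

x̄ = (0 + 3 + 6 + 1 + 3) / 5 = 2.6000
deviations (xᵢ − x̄): -2.6000, 0.4000, 3.4000, -1.6000, 0.4000
Σ(xᵢ − x̄)² = 21.2000 ⇒ m₂ = 21.2000/5 = 4.24000
Σ(xᵢ − x̄)³ = 17.7600 ⇒ m₃ = 17.7600/5 = 3.55200
m₂^(3/2) = 4.24000^(1.5) = 8.73069
g₁ = m₃ / m₂^(3/2) = 3.55200 / 8.73069 ≈ 0.407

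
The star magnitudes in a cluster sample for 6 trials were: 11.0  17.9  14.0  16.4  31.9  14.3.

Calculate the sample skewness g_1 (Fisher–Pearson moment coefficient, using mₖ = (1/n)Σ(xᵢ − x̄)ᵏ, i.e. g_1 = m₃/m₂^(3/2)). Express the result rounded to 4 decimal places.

x̄ = (11.0 + 17.9 + 14.0 + 16.4 + 31.9 + 14.3) / 6 = 17.5833
deviations (xᵢ − x̄): -6.5833, 0.3167, -3.5833, -1.1833, 14.3167, -3.2833
Σ(xᵢ − x̄)² = 273.4283 ⇒ m₂ = 273.4283/6 = 45.57139
Σ(xᵢ − x̄)³ = 2566.0884 ⇒ m₃ = 2566.0884/6 = 427.68141
m₂^(3/2) = 45.57139^(1.5) = 307.63688
g_1 = m₃ / m₂^(3/2) = 427.68141 / 307.63688 ≈ 1.3902

1.3902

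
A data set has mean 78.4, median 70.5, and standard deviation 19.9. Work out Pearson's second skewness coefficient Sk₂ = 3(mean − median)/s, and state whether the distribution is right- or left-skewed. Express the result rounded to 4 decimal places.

Sk₂ = 3(78.4 − 70.5) / 19.9 = 3 × 7.9000 / 19.9
    = 23.7000 / 19.9 ≈ 1.1910
Sk₂ > 0 ⇒ mean > median ⇒ right-skewed (positive skew).

1.1910, right-skewed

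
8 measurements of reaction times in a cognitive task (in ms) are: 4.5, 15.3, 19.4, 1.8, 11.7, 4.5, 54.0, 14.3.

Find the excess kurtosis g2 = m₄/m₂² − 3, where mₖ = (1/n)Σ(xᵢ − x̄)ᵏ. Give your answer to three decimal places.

1.713

x̄ = 15.6875
Σ(xᵢ − x̄)² = 1942.7888 ⇒ m₂ = 242.84859
Σ(xᵢ − x̄)⁴ = 2223549.3809 ⇒ m₄ = 277943.67261
m₂² = 58975.43949
g2 = m₄/m₂² − 3 = 4.71287 − 3 ≈ 1.713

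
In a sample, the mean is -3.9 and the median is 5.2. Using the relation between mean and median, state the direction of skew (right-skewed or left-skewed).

left-skewed

mean − median = -3.9 − 5.2 = -9.1
mean < median ⇒ the longer tail is on the left ⇒ left-skewed (negatively skewed).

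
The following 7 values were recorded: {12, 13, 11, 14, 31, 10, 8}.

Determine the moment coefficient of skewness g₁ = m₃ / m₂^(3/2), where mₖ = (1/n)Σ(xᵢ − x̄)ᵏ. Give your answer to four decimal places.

1.7593

x̄ = (12 + 13 + 11 + 14 + 31 + 10 + 8) / 7 = 14.1429
deviations (xᵢ − x̄): -2.1429, -1.1429, -3.1429, -0.1429, 16.8571, -4.1429, -6.1429
Σ(xᵢ − x̄)² = 354.8571 ⇒ m₂ = 354.8571/7 = 50.69388
Σ(xᵢ − x̄)³ = 4444.8980 ⇒ m₃ = 4444.8980/7 = 634.98542
m₂^(3/2) = 50.69388^(1.5) = 360.93855
g₁ = m₃ / m₂^(3/2) = 634.98542 / 360.93855 ≈ 1.7593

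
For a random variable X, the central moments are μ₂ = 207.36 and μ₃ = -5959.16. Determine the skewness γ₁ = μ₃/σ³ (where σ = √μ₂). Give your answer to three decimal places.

σ = √μ₂ = √207.36 = 14.40000
σ³ = μ₂^(3/2) = 2985.98400
γ₁ = μ₃/σ³ = -5959.16 / 2985.98400 ≈ -1.996

-1.996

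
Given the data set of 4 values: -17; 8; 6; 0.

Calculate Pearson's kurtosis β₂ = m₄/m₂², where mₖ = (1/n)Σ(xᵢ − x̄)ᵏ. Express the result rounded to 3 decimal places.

x̄ = -0.7500
Σ(xᵢ − x̄)² = 386.7500 ⇒ m₂ = 96.68750
Σ(xᵢ − x̄)⁴ = 77667.0781 ⇒ m₄ = 19416.76953
m₂² = 9348.47266
β₂ = m₄/m₂² = 19416.76953 / 9348.47266 ≈ 2.077

2.077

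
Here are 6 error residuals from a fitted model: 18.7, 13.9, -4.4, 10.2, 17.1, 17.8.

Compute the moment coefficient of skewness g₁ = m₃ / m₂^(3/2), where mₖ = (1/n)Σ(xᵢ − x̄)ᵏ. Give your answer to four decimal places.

-1.3318

x̄ = (18.7 + 13.9 - 4.4 + 10.2 + 17.1 + 17.8) / 6 = 12.2167
deviations (xᵢ − x̄): 6.4833, 1.6833, -16.6167, -2.0167, 4.8833, 5.5833
Σ(xᵢ − x̄)² = 380.0683 ⇒ m₂ = 380.0683/6 = 63.34472
Σ(xᵢ − x̄)³ = -4028.4964 ⇒ m₃ = -4028.4964/6 = -671.41607
m₂^(3/2) = 63.34472^(1.5) = 504.15683
g₁ = m₃ / m₂^(3/2) = -671.41607 / 504.15683 ≈ -1.3318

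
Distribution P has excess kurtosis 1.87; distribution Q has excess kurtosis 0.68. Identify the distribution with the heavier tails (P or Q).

Higher excess kurtosis ⇒ heavier tails relative to the normal distribution.
1.87 vs 0.68: the larger is 1.87, so P has heavier tails.

P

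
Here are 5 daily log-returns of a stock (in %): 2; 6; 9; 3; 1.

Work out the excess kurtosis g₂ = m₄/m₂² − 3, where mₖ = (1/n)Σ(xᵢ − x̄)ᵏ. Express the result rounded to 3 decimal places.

-1.167

x̄ = 4.2000
Σ(xᵢ − x̄)² = 42.8000 ⇒ m₂ = 8.56000
Σ(xᵢ − x̄)⁴ = 671.6960 ⇒ m₄ = 134.33920
m₂² = 73.27360
g₂ = m₄/m₂² − 3 = 1.83339 − 3 ≈ -1.167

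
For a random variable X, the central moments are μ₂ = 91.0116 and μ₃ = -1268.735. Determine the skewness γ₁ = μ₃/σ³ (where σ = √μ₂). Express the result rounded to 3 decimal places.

-1.461

σ = √μ₂ = √91.0116 = 9.54000
σ³ = μ₂^(3/2) = 868.25066
γ₁ = μ₃/σ³ = -1268.735 / 868.25066 ≈ -1.461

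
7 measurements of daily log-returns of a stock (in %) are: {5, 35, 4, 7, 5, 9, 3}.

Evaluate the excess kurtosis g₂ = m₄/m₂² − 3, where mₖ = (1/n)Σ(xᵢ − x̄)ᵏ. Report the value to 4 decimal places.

x̄ = 9.7143
Σ(xᵢ − x̄)² = 769.4286 ⇒ m₂ = 109.91837
Σ(xᵢ − x̄)⁴ = 412931.5743 ⇒ m₄ = 58990.22491
m₂² = 12082.04748
g₂ = m₄/m₂² − 3 = 4.88247 − 3 ≈ 1.8825

1.8825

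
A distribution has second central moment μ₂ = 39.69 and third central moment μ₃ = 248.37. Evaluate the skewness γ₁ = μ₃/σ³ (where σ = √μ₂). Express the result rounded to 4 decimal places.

σ = √μ₂ = √39.69 = 6.30000
σ³ = μ₂^(3/2) = 250.04700
γ₁ = μ₃/σ³ = 248.37 / 250.04700 ≈ 0.9933

0.9933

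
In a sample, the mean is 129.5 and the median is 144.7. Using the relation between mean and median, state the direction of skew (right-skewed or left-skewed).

left-skewed

mean − median = 129.5 − 144.7 = -15.2
mean < median ⇒ the longer tail is on the left ⇒ left-skewed (negatively skewed).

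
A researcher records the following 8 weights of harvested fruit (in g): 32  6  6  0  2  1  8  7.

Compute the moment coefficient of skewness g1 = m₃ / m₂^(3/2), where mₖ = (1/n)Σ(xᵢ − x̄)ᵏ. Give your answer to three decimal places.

x̄ = (32 + 6 + 6 + 0 + 2 + 1 + 8 + 7) / 8 = 7.7500
deviations (xᵢ − x̄): 24.2500, -1.7500, -1.7500, -7.7500, -5.7500, -6.7500, 0.2500, -0.7500
Σ(xᵢ − x̄)² = 733.5000 ⇒ m₂ = 733.5000/8 = 91.68750
Σ(xᵢ − x̄)³ = 13286.2500 ⇒ m₃ = 13286.2500/8 = 1660.78125
m₂^(3/2) = 91.68750^(1.5) = 877.94073
g1 = m₃ / m₂^(3/2) = 1660.78125 / 877.94073 ≈ 1.892

1.892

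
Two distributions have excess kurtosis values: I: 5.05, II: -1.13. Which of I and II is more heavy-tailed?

Higher excess kurtosis ⇒ heavier tails relative to the normal distribution.
5.05 vs -1.13: the larger is 5.05, so I has heavier tails. (I is leptokurtic — heavier-than-normal tails; the other is platykurtic.)

I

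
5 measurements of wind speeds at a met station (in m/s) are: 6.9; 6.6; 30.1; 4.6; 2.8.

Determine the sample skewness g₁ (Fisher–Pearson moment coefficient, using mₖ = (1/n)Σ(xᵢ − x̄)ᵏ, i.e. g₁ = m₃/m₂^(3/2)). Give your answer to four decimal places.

x̄ = (6.9 + 6.6 + 30.1 + 4.6 + 2.8) / 5 = 10.2000
deviations (xᵢ − x̄): -3.3000, -3.6000, 19.9000, -5.6000, -7.4000
Σ(xᵢ − x̄)² = 505.9800 ⇒ m₂ = 505.9800/5 = 101.19600
Σ(xᵢ − x̄)³ = 7217.1660 ⇒ m₃ = 7217.1660/5 = 1443.43320
m₂^(3/2) = 101.19600^(1.5) = 1017.99353
g₁ = m₃ / m₂^(3/2) = 1443.43320 / 1017.99353 ≈ 1.4179

1.4179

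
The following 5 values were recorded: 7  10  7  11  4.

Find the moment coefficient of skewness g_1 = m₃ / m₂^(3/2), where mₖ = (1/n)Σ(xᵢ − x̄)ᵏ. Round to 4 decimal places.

x̄ = (7 + 10 + 7 + 11 + 4) / 5 = 7.8000
deviations (xᵢ − x̄): -0.8000, 2.2000, -0.8000, 3.2000, -3.8000
Σ(xᵢ − x̄)² = 30.8000 ⇒ m₂ = 30.8000/5 = 6.16000
Σ(xᵢ − x̄)³ = -12.4800 ⇒ m₃ = -12.4800/5 = -2.49600
m₂^(3/2) = 6.16000^(1.5) = 15.28872
g_1 = m₃ / m₂^(3/2) = -2.49600 / 15.28872 ≈ -0.1633

-0.1633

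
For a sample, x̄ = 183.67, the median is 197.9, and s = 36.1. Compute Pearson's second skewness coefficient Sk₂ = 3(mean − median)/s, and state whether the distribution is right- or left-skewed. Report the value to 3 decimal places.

Sk₂ = 3(183.67 − 197.9) / 36.1 = 3 × -14.2300 / 36.1
    = -42.6900 / 36.1 ≈ -1.183
Sk₂ < 0 ⇒ mean < median ⇒ left-skewed (negative skew).

-1.183, left-skewed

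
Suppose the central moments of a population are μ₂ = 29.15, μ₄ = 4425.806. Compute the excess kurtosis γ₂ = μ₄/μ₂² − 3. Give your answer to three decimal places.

2.209

μ₂² = 29.15² = 849.72250
μ₄/μ₂² = 4425.806 / 849.72250 = 5.20853
γ₂ = 5.20853 − 3 ≈ 2.209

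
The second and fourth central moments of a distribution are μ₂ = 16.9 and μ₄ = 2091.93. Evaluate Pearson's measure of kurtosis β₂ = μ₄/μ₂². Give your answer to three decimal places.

μ₂² = 16.9² = 285.61000
μ₄/μ₂² = 2091.93 / 285.61000 = 7.32443
β₂ ≈ 7.324

7.324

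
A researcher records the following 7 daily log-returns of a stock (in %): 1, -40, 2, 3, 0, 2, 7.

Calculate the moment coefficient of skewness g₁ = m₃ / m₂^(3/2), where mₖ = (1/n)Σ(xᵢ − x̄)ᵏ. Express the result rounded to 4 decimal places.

x̄ = (1 - 40 + 2 + 3 + 0 + 2 + 7) / 7 = -3.5714
deviations (xᵢ − x̄): 4.5714, -36.4286, 5.5714, 6.5714, 3.5714, 5.5714, 10.5714
Σ(xᵢ − x̄)² = 1577.7143 ⇒ m₂ = 1577.7143/7 = 225.38776
Σ(xᵢ − x̄)³ = -46390.0408 ⇒ m₃ = -46390.0408/7 = -6627.14869
m₂^(3/2) = 225.38776^(1.5) = 3383.72825
g₁ = m₃ / m₂^(3/2) = -6627.14869 / 3383.72825 ≈ -1.9585

-1.9585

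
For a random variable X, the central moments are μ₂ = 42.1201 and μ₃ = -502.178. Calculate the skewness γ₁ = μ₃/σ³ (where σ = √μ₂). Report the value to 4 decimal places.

σ = √μ₂ = √42.1201 = 6.49000
σ³ = μ₂^(3/2) = 273.35945
γ₁ = μ₃/σ³ = -502.178 / 273.35945 ≈ -1.8371

-1.8371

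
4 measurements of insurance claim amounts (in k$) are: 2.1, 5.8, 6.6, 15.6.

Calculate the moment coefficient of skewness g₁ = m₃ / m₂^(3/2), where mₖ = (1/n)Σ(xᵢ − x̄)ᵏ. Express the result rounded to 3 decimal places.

x̄ = (2.1 + 5.8 + 6.6 + 15.6) / 4 = 7.5250
deviations (xᵢ − x̄): -5.4250, -1.7250, -0.9250, 8.0750
Σ(xᵢ − x̄)² = 98.4675 ⇒ m₂ = 98.4675/4 = 24.61687
Σ(xᵢ − x̄)³ = 360.9499 ⇒ m₃ = 360.9499/4 = 90.23747
m₂^(3/2) = 24.61687^(1.5) = 122.13760
g₁ = m₃ / m₂^(3/2) = 90.23747 / 122.13760 ≈ 0.739

0.739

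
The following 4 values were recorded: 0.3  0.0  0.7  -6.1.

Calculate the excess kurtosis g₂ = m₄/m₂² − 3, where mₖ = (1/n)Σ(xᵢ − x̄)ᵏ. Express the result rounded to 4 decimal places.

-0.6872

x̄ = -1.2750
Σ(xᵢ − x̄)² = 31.2875 ⇒ m₂ = 7.82187
Σ(xᵢ − x̄)⁴ = 565.9985 ⇒ m₄ = 141.49963
m₂² = 61.18173
g₂ = m₄/m₂² − 3 = 2.31278 − 3 ≈ -0.6872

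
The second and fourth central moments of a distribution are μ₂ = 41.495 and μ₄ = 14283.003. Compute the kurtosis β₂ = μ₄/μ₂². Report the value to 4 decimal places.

μ₂² = 41.495² = 1721.83503
μ₄/μ₂² = 14283.003 / 1721.83503 = 8.29522
β₂ ≈ 8.2952

8.2952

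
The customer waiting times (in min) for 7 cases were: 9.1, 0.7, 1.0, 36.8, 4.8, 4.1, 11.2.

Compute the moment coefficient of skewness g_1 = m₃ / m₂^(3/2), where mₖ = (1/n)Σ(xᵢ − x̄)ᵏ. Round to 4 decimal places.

1.6565

x̄ = (9.1 + 0.7 + 1.0 + 36.8 + 4.8 + 4.1 + 11.2) / 7 = 9.6714
deviations (xᵢ − x̄): -0.5714, -8.9714, -8.6714, 27.1286, -4.8714, -5.5714, 1.5286
Σ(xᵢ − x̄)² = 949.0743 ⇒ m₂ = 949.0743/7 = 135.58204
Σ(xᵢ − x̄)³ = 18306.2514 ⇒ m₃ = 18306.2514/7 = 2615.17877
m₂^(3/2) = 135.58204^(1.5) = 1578.71324
g_1 = m₃ / m₂^(3/2) = 2615.17877 / 1578.71324 ≈ 1.6565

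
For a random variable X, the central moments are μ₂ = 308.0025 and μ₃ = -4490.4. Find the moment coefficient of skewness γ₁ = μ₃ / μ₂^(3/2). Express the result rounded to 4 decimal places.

σ = √μ₂ = √308.0025 = 17.55000
σ³ = μ₂^(3/2) = 5405.44388
γ₁ = μ₃/σ³ = -4490.4 / 5405.44388 ≈ -0.8307

-0.8307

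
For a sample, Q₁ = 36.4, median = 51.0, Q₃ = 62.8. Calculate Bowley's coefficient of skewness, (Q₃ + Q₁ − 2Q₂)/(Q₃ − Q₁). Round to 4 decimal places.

-0.1061

numerator: Q₃ + Q₁ − 2Q₂ = 62.8 + 36.4 − 2×51.0 = -2.8000
denominator: Q₃ − Q₁ = 62.8 − 36.4 = 26.4000
Bowley skewness = -2.8000 / 26.4000 ≈ -0.1061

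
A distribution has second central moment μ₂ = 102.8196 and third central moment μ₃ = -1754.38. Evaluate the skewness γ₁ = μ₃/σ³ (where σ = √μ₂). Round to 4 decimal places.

-1.6827

σ = √μ₂ = √102.8196 = 10.14000
σ³ = μ₂^(3/2) = 1042.59074
γ₁ = μ₃/σ³ = -1754.38 / 1042.59074 ≈ -1.6827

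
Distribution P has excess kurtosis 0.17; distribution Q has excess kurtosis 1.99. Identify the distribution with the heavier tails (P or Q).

Q

Higher excess kurtosis ⇒ heavier tails relative to the normal distribution.
0.17 vs 1.99: the larger is 1.99, so Q has heavier tails.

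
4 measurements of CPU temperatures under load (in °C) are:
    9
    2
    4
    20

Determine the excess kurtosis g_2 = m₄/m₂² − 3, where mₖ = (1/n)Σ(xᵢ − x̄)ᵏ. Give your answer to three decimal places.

x̄ = 8.7500
Σ(xᵢ − x̄)² = 194.7500 ⇒ m₂ = 48.68750
Σ(xᵢ − x̄)⁴ = 18603.0781 ⇒ m₄ = 4650.76953
m₂² = 2370.47266
g_2 = m₄/m₂² − 3 = 1.96196 − 3 ≈ -1.038

-1.038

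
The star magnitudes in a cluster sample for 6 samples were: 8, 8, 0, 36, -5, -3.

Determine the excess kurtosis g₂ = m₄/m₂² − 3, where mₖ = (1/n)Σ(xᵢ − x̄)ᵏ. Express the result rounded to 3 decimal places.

0.318

x̄ = 7.3333
Σ(xᵢ − x̄)² = 1135.3333 ⇒ m₂ = 189.22222
Σ(xᵢ − x̄)⁴ = 712750.4444 ⇒ m₄ = 118791.74074
m₂² = 35805.04938
g₂ = m₄/m₂² − 3 = 3.31774 − 3 ≈ 0.318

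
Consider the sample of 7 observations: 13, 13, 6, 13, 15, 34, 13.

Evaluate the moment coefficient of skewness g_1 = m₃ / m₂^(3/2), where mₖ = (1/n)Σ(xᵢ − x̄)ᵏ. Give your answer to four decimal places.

x̄ = (13 + 13 + 6 + 13 + 15 + 34 + 13) / 7 = 15.2857
deviations (xᵢ − x̄): -2.2857, -2.2857, -9.2857, -2.2857, -0.2857, 18.7143, -2.2857
Σ(xᵢ − x̄)² = 457.4286 ⇒ m₂ = 457.4286/7 = 65.34694
Σ(xᵢ − x̄)³ = 5705.7551 ⇒ m₃ = 5705.7551/7 = 815.10787
m₂^(3/2) = 65.34694^(1.5) = 528.24801
g_1 = m₃ / m₂^(3/2) = 815.10787 / 528.24801 ≈ 1.5430

1.5430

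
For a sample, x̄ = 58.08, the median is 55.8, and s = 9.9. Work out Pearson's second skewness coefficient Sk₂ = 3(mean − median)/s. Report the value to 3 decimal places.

Sk₂ = 3(58.08 − 55.8) / 9.9 = 3 × 2.2800 / 9.9
    = 6.8400 / 9.9 ≈ 0.691

0.691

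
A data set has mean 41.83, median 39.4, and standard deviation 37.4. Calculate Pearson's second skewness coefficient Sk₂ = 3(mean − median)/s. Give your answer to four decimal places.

Sk₂ = 3(41.83 − 39.4) / 37.4 = 3 × 2.4300 / 37.4
    = 7.2900 / 37.4 ≈ 0.1949

0.1949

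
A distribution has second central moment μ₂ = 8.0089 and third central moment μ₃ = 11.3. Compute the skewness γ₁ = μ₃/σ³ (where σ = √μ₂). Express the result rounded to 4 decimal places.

σ = √μ₂ = √8.0089 = 2.83000
σ³ = μ₂^(3/2) = 22.66519
γ₁ = μ₃/σ³ = 11.3 / 22.66519 ≈ 0.4986

0.4986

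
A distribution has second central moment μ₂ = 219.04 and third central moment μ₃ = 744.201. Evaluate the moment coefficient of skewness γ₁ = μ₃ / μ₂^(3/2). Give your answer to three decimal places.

0.230

σ = √μ₂ = √219.04 = 14.80000
σ³ = μ₂^(3/2) = 3241.79200
γ₁ = μ₃/σ³ = 744.201 / 3241.79200 ≈ 0.230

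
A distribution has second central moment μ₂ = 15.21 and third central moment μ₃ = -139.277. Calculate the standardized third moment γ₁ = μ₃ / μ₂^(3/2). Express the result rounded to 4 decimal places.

σ = √μ₂ = √15.21 = 3.90000
σ³ = μ₂^(3/2) = 59.31900
γ₁ = μ₃/σ³ = -139.277 / 59.31900 ≈ -2.3479

-2.3479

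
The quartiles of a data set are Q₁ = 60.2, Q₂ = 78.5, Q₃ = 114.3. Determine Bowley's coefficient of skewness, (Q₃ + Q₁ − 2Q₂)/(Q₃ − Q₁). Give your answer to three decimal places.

0.323

numerator: Q₃ + Q₁ − 2Q₂ = 114.3 + 60.2 − 2×78.5 = 17.5000
denominator: Q₃ − Q₁ = 114.3 − 60.2 = 54.1000
Bowley skewness = 17.5000 / 54.1000 ≈ 0.323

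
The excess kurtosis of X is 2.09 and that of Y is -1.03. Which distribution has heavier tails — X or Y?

X

Higher excess kurtosis ⇒ heavier tails relative to the normal distribution.
2.09 vs -1.03: the larger is 2.09, so X has heavier tails. (X is leptokurtic — heavier-than-normal tails; the other is platykurtic.)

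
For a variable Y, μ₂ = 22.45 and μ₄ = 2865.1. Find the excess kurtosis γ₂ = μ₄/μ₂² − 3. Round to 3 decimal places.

2.685

μ₂² = 22.45² = 504.00250
μ₄/μ₂² = 2865.1 / 504.00250 = 5.68469
γ₂ = 5.68469 − 3 ≈ 2.685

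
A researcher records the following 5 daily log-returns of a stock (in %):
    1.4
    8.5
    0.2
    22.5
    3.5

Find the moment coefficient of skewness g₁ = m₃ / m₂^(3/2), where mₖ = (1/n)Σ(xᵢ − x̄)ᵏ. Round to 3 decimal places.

x̄ = (1.4 + 8.5 + 0.2 + 22.5 + 3.5) / 5 = 7.2200
deviations (xᵢ − x̄): -5.8200, 1.2800, -7.0200, 15.2800, -3.7200
Σ(xᵢ − x̄)² = 332.1080 ⇒ m₂ = 332.1080/5 = 66.42160
Σ(xᵢ − x̄)³ = 2975.0825 ⇒ m₃ = 2975.0825/5 = 595.01650
m₂^(3/2) = 66.42160^(1.5) = 541.33237
g₁ = m₃ / m₂^(3/2) = 595.01650 / 541.33237 ≈ 1.099

1.099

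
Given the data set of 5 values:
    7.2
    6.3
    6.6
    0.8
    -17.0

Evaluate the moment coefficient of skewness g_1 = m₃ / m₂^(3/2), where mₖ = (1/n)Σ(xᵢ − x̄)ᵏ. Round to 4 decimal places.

-1.2888

x̄ = (7.2 + 6.3 + 6.6 + 0.8 - 17.0) / 5 = 0.7800
deviations (xᵢ − x̄): 6.4200, 5.5200, 5.8200, 0.0200, -17.7800
Σ(xᵢ − x̄)² = 421.6880 ⇒ m₂ = 421.6880/5 = 84.33760
Σ(xᵢ − x̄)³ = -4990.8197 ⇒ m₃ = -4990.8197/5 = -998.16394
m₂^(3/2) = 84.33760^(1.5) = 774.51861
g_1 = m₃ / m₂^(3/2) = -998.16394 / 774.51861 ≈ -1.2888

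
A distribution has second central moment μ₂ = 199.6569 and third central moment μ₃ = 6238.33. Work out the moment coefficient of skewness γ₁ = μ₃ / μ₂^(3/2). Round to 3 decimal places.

σ = √μ₂ = √199.6569 = 14.13000
σ³ = μ₂^(3/2) = 2821.15200
γ₁ = μ₃/σ³ = 6238.33 / 2821.15200 ≈ 2.211

2.211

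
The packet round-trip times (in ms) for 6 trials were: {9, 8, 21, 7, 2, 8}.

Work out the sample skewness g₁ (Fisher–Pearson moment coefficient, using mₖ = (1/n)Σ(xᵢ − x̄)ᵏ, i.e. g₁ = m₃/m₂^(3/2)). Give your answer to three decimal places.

x̄ = (9 + 8 + 21 + 7 + 2 + 8) / 6 = 9.1667
deviations (xᵢ − x̄): -0.1667, -1.1667, 11.8333, -2.1667, -7.1667, -1.1667
Σ(xᵢ − x̄)² = 198.8333 ⇒ m₂ = 198.8333/6 = 33.13889
Σ(xᵢ − x̄)³ = 1275.5556 ⇒ m₃ = 1275.5556/6 = 212.59259
m₂^(3/2) = 33.13889^(1.5) = 190.76861
g₁ = m₃ / m₂^(3/2) = 212.59259 / 190.76861 ≈ 1.114

1.114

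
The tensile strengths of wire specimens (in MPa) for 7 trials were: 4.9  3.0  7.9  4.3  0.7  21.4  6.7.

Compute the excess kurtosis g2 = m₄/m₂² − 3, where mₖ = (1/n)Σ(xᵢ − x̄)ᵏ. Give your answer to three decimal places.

x̄ = 6.9857
Σ(xᵢ − x̄)² = 275.6486 ⇒ m₂ = 39.37837
Σ(xᵢ − x̄)⁴ = 45054.1279 ⇒ m₄ = 6436.30399
m₂² = 1550.65581
g2 = m₄/m₂² − 3 = 4.15070 − 3 ≈ 1.151

1.151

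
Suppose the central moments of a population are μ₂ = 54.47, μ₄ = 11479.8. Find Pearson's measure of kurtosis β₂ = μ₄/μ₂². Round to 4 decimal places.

3.8692

μ₂² = 54.47² = 2966.98090
μ₄/μ₂² = 11479.8 / 2966.98090 = 3.86919
β₂ ≈ 3.8692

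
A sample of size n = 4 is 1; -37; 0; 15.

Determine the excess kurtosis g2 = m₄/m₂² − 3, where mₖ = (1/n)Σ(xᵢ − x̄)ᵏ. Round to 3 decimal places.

x̄ = -5.2500
Σ(xᵢ − x̄)² = 1484.7500 ⇒ m₂ = 371.18750
Σ(xᵢ − x̄)⁴ = 1186626.8281 ⇒ m₄ = 296656.70703
m₂² = 137780.16016
g2 = m₄/m₂² − 3 = 2.15312 − 3 ≈ -0.847

-0.847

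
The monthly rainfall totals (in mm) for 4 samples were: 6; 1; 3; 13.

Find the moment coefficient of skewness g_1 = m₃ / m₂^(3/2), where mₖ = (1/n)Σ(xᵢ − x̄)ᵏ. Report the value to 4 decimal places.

0.6725

x̄ = (6 + 1 + 3 + 13) / 4 = 5.7500
deviations (xᵢ − x̄): 0.2500, -4.7500, -2.7500, 7.2500
Σ(xᵢ − x̄)² = 82.7500 ⇒ m₂ = 82.7500/4 = 20.68750
Σ(xᵢ − x̄)³ = 253.1250 ⇒ m₃ = 253.1250/4 = 63.28125
m₂^(3/2) = 20.68750^(1.5) = 94.09402
g_1 = m₃ / m₂^(3/2) = 63.28125 / 94.09402 ≈ 0.6725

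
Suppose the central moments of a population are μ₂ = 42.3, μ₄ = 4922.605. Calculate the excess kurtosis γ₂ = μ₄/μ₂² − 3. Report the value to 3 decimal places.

-0.249

μ₂² = 42.3² = 1789.29000
μ₄/μ₂² = 4922.605 / 1789.29000 = 2.75115
γ₂ = 2.75115 − 3 ≈ -0.249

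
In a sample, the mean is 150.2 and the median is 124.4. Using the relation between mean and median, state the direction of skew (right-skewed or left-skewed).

right-skewed

mean − median = 150.2 − 124.4 = 25.8
mean > median ⇒ the longer tail is on the right ⇒ right-skewed (positively skewed).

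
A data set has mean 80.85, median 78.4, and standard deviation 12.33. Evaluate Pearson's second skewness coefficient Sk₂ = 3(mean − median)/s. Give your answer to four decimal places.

Sk₂ = 3(80.85 − 78.4) / 12.33 = 3 × 2.4500 / 12.33
    = 7.3500 / 12.33 ≈ 0.5961

0.5961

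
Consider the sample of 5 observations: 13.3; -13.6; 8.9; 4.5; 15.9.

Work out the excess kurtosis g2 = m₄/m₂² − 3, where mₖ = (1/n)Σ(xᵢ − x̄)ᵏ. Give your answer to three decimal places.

x̄ = 5.8000
Σ(xᵢ − x̄)² = 545.9200 ⇒ m₂ = 109.18400
Σ(xᵢ − x̄)⁴ = 155312.1604 ⇒ m₄ = 31062.43208
m₂² = 11921.14586
g2 = m₄/m₂² − 3 = 2.60566 − 3 ≈ -0.394

-0.394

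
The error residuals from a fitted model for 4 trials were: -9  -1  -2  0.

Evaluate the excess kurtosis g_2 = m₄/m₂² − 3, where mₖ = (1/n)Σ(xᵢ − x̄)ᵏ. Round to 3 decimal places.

-0.770

x̄ = -3.0000
Σ(xᵢ − x̄)² = 50.0000 ⇒ m₂ = 12.50000
Σ(xᵢ − x̄)⁴ = 1394.0000 ⇒ m₄ = 348.50000
m₂² = 156.25000
g_2 = m₄/m₂² − 3 = 2.23040 − 3 ≈ -0.770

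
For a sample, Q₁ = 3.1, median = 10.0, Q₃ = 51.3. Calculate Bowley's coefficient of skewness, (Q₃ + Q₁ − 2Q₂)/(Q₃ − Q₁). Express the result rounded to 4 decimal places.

0.7137

numerator: Q₃ + Q₁ − 2Q₂ = 51.3 + 3.1 − 2×10.0 = 34.4000
denominator: Q₃ − Q₁ = 51.3 − 3.1 = 48.2000
Bowley skewness = 34.4000 / 48.2000 ≈ 0.7137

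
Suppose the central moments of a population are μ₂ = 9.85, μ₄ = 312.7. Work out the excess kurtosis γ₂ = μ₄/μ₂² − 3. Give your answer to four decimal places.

0.2230

μ₂² = 9.85² = 97.02250
μ₄/μ₂² = 312.7 / 97.02250 = 3.22296
γ₂ = 3.22296 − 3 ≈ 0.2230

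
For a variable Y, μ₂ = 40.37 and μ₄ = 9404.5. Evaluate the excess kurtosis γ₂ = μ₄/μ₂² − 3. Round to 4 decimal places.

2.7706

μ₂² = 40.37² = 1629.73690
μ₄/μ₂² = 9404.5 / 1629.73690 = 5.77056
γ₂ = 5.77056 − 3 ≈ 2.7706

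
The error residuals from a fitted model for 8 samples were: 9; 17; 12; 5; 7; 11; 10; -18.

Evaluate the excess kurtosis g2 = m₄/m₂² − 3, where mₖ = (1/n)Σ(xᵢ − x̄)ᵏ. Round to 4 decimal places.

x̄ = 6.6250
Σ(xᵢ − x̄)² = 781.8750 ⇒ m₂ = 97.73438
Σ(xᵢ − x̄)⁴ = 380665.6816 ⇒ m₄ = 47583.21021
m₂² = 9552.00806
g2 = m₄/m₂² − 3 = 4.98149 − 3 ≈ 1.9815

1.9815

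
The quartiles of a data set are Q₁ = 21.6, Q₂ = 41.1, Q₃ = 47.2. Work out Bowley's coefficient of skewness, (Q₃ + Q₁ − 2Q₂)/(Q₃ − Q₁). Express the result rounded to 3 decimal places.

-0.523

numerator: Q₃ + Q₁ − 2Q₂ = 47.2 + 21.6 − 2×41.1 = -13.4000
denominator: Q₃ − Q₁ = 47.2 − 21.6 = 25.6000
Bowley skewness = -13.4000 / 25.6000 ≈ -0.523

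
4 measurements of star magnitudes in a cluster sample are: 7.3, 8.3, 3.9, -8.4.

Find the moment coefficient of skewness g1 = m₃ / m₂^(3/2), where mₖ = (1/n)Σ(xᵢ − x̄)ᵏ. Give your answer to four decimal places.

-0.9609

x̄ = (7.3 + 8.3 + 3.9 - 8.4) / 4 = 2.7750
deviations (xᵢ − x̄): 4.5250, 5.5250, 1.1250, -11.1750
Σ(xᵢ − x̄)² = 177.1475 ⇒ m₂ = 177.1475/4 = 44.28688
Σ(xᵢ − x̄)³ = -1132.8109 ⇒ m₃ = -1132.8109/4 = -283.20272
m₂^(3/2) = 44.28688^(1.5) = 294.72200
g1 = m₃ / m₂^(3/2) = -283.20272 / 294.72200 ≈ -0.9609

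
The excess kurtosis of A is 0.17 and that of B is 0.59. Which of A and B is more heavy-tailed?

Higher excess kurtosis ⇒ heavier tails relative to the normal distribution.
0.17 vs 0.59: the larger is 0.59, so B has heavier tails.

B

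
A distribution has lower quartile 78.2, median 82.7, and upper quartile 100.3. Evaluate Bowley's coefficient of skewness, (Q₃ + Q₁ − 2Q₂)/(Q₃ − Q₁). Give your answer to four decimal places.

0.5928

numerator: Q₃ + Q₁ − 2Q₂ = 100.3 + 78.2 − 2×82.7 = 13.1000
denominator: Q₃ − Q₁ = 100.3 − 78.2 = 22.1000
Bowley skewness = 13.1000 / 22.1000 ≈ 0.5928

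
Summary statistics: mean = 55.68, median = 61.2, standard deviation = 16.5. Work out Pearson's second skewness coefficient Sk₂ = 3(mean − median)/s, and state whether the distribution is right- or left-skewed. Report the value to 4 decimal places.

-1.0036, left-skewed

Sk₂ = 3(55.68 − 61.2) / 16.5 = 3 × -5.5200 / 16.5
    = -16.5600 / 16.5 ≈ -1.0036
Sk₂ < 0 ⇒ mean < median ⇒ left-skewed (negative skew).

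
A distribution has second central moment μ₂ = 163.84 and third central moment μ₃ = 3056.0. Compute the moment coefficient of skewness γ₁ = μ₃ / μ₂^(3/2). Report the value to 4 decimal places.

σ = √μ₂ = √163.84 = 12.80000
σ³ = μ₂^(3/2) = 2097.15200
γ₁ = μ₃/σ³ = 3056.0 / 2097.15200 ≈ 1.4572

1.4572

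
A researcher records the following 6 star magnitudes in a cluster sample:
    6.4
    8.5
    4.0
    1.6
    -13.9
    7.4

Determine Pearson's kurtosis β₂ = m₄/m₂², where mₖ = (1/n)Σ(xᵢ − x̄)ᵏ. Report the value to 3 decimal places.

x̄ = 2.3333
Σ(xᵢ − x̄)² = 347.0733 ⇒ m₂ = 57.84556
Σ(xᵢ − x̄)⁴ = 71829.9972 ⇒ m₄ = 11971.66620
m₂² = 3346.10830
β₂ = m₄/m₂² = 11971.66620 / 3346.10830 ≈ 3.578

3.578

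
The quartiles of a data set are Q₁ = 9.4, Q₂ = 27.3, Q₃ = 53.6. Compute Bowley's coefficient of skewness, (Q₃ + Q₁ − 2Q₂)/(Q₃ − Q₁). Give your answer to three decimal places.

numerator: Q₃ + Q₁ − 2Q₂ = 53.6 + 9.4 − 2×27.3 = 8.4000
denominator: Q₃ − Q₁ = 53.6 − 9.4 = 44.2000
Bowley skewness = 8.4000 / 44.2000 ≈ 0.190

0.190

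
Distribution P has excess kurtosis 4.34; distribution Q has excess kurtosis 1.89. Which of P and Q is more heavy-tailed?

Higher excess kurtosis ⇒ heavier tails relative to the normal distribution.
4.34 vs 1.89: the larger is 4.34, so P has heavier tails.

P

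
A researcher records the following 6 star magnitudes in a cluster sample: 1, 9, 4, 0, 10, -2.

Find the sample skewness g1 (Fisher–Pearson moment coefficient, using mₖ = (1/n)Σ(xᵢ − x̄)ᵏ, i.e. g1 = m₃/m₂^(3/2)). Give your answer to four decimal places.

0.2851

x̄ = (1 + 9 + 4 + 0 + 10 - 2) / 6 = 3.6667
deviations (xᵢ − x̄): -2.6667, 5.3333, 0.3333, -3.6667, 6.3333, -5.6667
Σ(xᵢ − x̄)² = 121.3333 ⇒ m₂ = 121.3333/6 = 20.22222
Σ(xᵢ − x̄)³ = 155.5556 ⇒ m₃ = 155.5556/6 = 25.92593
m₂^(3/2) = 20.22222^(1.5) = 90.93756
g1 = m₃ / m₂^(3/2) = 25.92593 / 90.93756 ≈ 0.2851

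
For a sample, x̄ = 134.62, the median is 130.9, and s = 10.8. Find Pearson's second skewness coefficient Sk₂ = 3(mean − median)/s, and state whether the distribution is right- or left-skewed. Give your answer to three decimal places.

1.033, right-skewed

Sk₂ = 3(134.62 − 130.9) / 10.8 = 3 × 3.7200 / 10.8
    = 11.1600 / 10.8 ≈ 1.033
Sk₂ > 0 ⇒ mean > median ⇒ right-skewed (positive skew).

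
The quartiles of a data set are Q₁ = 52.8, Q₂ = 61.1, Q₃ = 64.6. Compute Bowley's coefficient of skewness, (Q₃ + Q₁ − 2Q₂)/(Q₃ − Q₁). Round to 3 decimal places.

numerator: Q₃ + Q₁ − 2Q₂ = 64.6 + 52.8 − 2×61.1 = -4.8000
denominator: Q₃ − Q₁ = 64.6 − 52.8 = 11.8000
Bowley skewness = -4.8000 / 11.8000 ≈ -0.407

-0.407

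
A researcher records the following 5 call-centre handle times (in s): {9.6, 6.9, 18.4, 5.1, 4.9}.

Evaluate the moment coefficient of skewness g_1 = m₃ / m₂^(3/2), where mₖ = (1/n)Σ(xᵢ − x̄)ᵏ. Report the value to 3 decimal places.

1.119

x̄ = (9.6 + 6.9 + 18.4 + 5.1 + 4.9) / 5 = 8.9800
deviations (xᵢ − x̄): 0.6200, -2.0800, 9.4200, -3.8800, -4.0800
Σ(xᵢ − x̄)² = 125.1480 ⇒ m₂ = 125.1480/5 = 25.02960
Σ(xᵢ − x̄)³ = 700.8079 ⇒ m₃ = 700.8079/5 = 140.16158
m₂^(3/2) = 25.02960^(1.5) = 125.22207
g_1 = m₃ / m₂^(3/2) = 140.16158 / 125.22207 ≈ 1.119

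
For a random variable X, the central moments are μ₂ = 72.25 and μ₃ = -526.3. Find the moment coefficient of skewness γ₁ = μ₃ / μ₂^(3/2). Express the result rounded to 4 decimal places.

σ = √μ₂ = √72.25 = 8.50000
σ³ = μ₂^(3/2) = 614.12500
γ₁ = μ₃/σ³ = -526.3 / 614.12500 ≈ -0.8570

-0.8570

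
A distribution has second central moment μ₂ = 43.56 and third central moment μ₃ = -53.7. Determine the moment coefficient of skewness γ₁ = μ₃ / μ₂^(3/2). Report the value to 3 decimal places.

σ = √μ₂ = √43.56 = 6.60000
σ³ = μ₂^(3/2) = 287.49600
γ₁ = μ₃/σ³ = -53.7 / 287.49600 ≈ -0.187

-0.187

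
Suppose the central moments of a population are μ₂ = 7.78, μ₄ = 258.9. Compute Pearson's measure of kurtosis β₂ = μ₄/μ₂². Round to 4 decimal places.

μ₂² = 7.78² = 60.52840
μ₄/μ₂² = 258.9 / 60.52840 = 4.27733
β₂ ≈ 4.2773

4.2773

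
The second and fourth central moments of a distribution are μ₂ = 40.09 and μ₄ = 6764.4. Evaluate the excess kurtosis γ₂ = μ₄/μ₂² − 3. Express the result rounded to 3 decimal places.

1.209

μ₂² = 40.09² = 1607.20810
μ₄/μ₂² = 6764.4 / 1607.20810 = 4.20879
γ₂ = 4.20879 − 3 ≈ 1.209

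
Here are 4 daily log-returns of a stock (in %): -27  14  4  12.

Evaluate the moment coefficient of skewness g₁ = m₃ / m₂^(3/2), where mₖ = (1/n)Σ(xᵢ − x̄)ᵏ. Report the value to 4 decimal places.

-0.9871

x̄ = (-27 + 14 + 4 + 12) / 4 = 0.7500
deviations (xᵢ − x̄): -27.7500, 13.2500, 3.2500, 11.2500
Σ(xᵢ − x̄)² = 1082.7500 ⇒ m₂ = 1082.7500/4 = 270.68750
Σ(xᵢ − x̄)³ = -17584.8750 ⇒ m₃ = -17584.8750/4 = -4396.21875
m₂^(3/2) = 270.68750^(1.5) = 4453.50866
g₁ = m₃ / m₂^(3/2) = -4396.21875 / 4453.50866 ≈ -0.9871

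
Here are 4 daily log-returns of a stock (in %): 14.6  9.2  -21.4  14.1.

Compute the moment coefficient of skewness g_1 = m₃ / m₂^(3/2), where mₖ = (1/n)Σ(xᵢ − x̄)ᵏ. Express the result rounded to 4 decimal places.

x̄ = (14.6 + 9.2 - 21.4 + 14.1) / 4 = 4.1250
deviations (xᵢ − x̄): 10.4750, 5.0750, -25.5250, 9.9750
Σ(xᵢ − x̄)² = 886.5075 ⇒ m₂ = 886.5075/4 = 221.62687
Σ(xᵢ − x̄)³ = -14357.5871 ⇒ m₃ = -14357.5871/4 = -3589.39678
m₂^(3/2) = 221.62687^(1.5) = 3299.38985
g_1 = m₃ / m₂^(3/2) = -3589.39678 / 3299.38985 ≈ -1.0879

-1.0879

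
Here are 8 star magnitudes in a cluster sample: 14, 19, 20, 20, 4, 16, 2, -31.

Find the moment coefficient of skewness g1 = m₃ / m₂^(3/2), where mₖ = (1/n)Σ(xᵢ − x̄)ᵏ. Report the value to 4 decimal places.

-1.6102

x̄ = (14 + 19 + 20 + 20 + 4 + 16 + 2 - 31) / 8 = 8.0000
deviations (xᵢ − x̄): 6.0000, 11.0000, 12.0000, 12.0000, -4.0000, 8.0000, -6.0000, -39.0000
Σ(xᵢ − x̄)² = 2082.0000 ⇒ m₂ = 2082.0000/8 = 260.25000
Σ(xᵢ − x̄)³ = -54084.0000 ⇒ m₃ = -54084.0000/8 = -6760.50000
m₂^(3/2) = 260.25000^(1.5) = 4198.42218
g1 = m₃ / m₂^(3/2) = -6760.50000 / 4198.42218 ≈ -1.6102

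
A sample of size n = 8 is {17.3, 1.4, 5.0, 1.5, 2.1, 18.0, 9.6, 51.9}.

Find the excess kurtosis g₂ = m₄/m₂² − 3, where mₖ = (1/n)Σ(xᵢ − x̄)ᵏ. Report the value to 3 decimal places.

1.465

x̄ = 13.3500
Σ(xᵢ − x̄)² = 2016.9000 ⇒ m₂ = 252.11250
Σ(xᵢ − x̄)⁴ = 2270399.6908 ⇒ m₄ = 283799.96136
m₂² = 63560.71266
g₂ = m₄/m₂² − 3 = 4.46502 − 3 ≈ 1.465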